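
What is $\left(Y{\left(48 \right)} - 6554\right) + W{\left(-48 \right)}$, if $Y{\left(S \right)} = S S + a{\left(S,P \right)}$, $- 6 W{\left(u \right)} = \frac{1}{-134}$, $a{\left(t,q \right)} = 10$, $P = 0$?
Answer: $- \frac{3408959}{804} \approx -4240.0$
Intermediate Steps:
$W{\left(u \right)} = \frac{1}{804}$ ($W{\left(u \right)} = - \frac{1}{6 \left(-134\right)} = \left(- \frac{1}{6}\right) \left(- \frac{1}{134}\right) = \frac{1}{804}$)
$Y{\left(S \right)} = 10 + S^{2}$ ($Y{\left(S \right)} = S S + 10 = S^{2} + 10 = 10 + S^{2}$)
$\left(Y{\left(48 \right)} - 6554\right) + W{\left(-48 \right)} = \left(\left(10 + 48^{2}\right) - 6554\right) + \frac{1}{804} = \left(\left(10 + 2304\right) - 6554\right) + \frac{1}{804} = \left(2314 - 6554\right) + \frac{1}{804} = -4240 + \frac{1}{804} = - \frac{3408959}{804}$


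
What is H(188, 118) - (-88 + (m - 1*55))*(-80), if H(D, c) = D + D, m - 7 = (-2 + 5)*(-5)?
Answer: -11704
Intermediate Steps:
m = -8 (m = 7 + (-2 + 5)*(-5) = 7 + 3*(-5) = 7 - 15 = -8)
H(D, c) = 2*D
H(188, 118) - (-88 + (m - 1*55))*(-80) = 2*188 - (-88 + (-8 - 1*55))*(-80) = 376 - (-88 + (-8 - 55))*(-80) = 376 - (-88 - 63)*(-80) = 376 - (-151)*(-80) = 376 - 1*12080 = 376 - 12080 = -11704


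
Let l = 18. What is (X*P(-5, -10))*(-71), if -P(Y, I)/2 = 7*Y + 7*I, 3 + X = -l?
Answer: 313110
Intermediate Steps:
X = -21 (X = -3 - 1*18 = -3 - 18 = -21)
P(Y, I) = -14*I - 14*Y (P(Y, I) = -2*(7*Y + 7*I) = -2*(7*I + 7*Y) = -14*I - 14*Y)
(X*P(-5, -10))*(-71) = -21*(-14*(-10) - 14*(-5))*(-71) = -21*(140 + 70)*(-71) = -21*210*(-71) = -4410*(-71) = 313110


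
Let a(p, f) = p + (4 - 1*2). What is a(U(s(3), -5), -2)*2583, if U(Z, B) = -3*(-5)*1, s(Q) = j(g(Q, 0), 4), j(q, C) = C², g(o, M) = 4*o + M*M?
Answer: 43911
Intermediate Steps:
g(o, M) = M² + 4*o (g(o, M) = 4*o + M² = M² + 4*o)
s(Q) = 16 (s(Q) = 4² = 16)
U(Z, B) = 15 (U(Z, B) = 15*1 = 15)
a(p, f) = 2 + p (a(p, f) = p + (4 - 2) = p + 2 = 2 + p)
a(U(s(3), -5), -2)*2583 = (2 + 15)*2583 = 17*2583 = 43911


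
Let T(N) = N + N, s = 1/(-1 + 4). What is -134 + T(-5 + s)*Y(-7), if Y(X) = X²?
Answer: -1774/3 ≈ -591.33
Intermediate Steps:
s = ⅓ (s = 1/3 = ⅓ ≈ 0.33333)
T(N) = 2*N
-134 + T(-5 + s)*Y(-7) = -134 + (2*(-5 + ⅓))*(-7)² = -134 + (2*(-14/3))*49 = -134 - 28/3*49 = -134 - 1372/3 = -1774/3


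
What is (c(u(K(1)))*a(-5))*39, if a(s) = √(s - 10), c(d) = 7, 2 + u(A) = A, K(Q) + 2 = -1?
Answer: 273*I*√15 ≈ 1057.3*I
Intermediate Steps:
K(Q) = -3 (K(Q) = -2 - 1 = -3)
u(A) = -2 + A
a(s) = √(-10 + s)
(c(u(K(1)))*a(-5))*39 = (7*√(-10 - 5))*39 = (7*√(-15))*39 = (7*(I*√15))*39 = (7*I*√15)*39 = 273*I*√15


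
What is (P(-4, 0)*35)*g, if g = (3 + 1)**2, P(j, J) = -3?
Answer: -1680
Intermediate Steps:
g = 16 (g = 4**2 = 16)
(P(-4, 0)*35)*g = -3*35*16 = -105*16 = -1680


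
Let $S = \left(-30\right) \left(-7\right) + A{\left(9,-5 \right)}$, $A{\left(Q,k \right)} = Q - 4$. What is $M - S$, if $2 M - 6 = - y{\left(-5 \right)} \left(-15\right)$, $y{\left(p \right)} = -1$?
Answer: $- \frac{439}{2} \approx -219.5$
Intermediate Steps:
$A{\left(Q,k \right)} = -4 + Q$
$S = 215$ ($S = \left(-30\right) \left(-7\right) + \left(-4 + 9\right) = 210 + 5 = 215$)
$M = - \frac{9}{2}$ ($M = 3 + \frac{\left(-1\right) \left(-1\right) \left(-15\right)}{2} = 3 + \frac{1 \left(-15\right)}{2} = 3 + \frac{1}{2} \left(-15\right) = 3 - \frac{15}{2} = - \frac{9}{2} \approx -4.5$)
$M - S = - \frac{9}{2} - 215 = - \frac{439}{2}$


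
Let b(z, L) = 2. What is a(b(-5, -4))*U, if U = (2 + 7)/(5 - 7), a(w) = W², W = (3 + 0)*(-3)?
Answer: -729/2 ≈ -364.50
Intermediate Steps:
W = -9 (W = 3*(-3) = -9)
a(w) = 81 (a(w) = (-9)² = 81)
U = -9/2 (U = 9/(-2) = 9*(-½) = -9/2 ≈ -4.5000)
a(b(-5, -4))*U = 81*(-9/2) = -729/2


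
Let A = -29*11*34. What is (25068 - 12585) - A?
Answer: 23329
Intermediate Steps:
A = -10846 (A = -319*34 = -10846)
(25068 - 12585) - A = (25068 - 12585) - 1*(-10846) = 12483 + 10846 = 23329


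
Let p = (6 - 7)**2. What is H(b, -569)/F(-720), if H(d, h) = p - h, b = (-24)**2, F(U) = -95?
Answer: -6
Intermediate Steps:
p = 1 (p = (-1)**2 = 1)
b = 576
H(d, h) = 1 - h
H(b, -569)/F(-720) = (1 - 1*(-569))/(-95) = (1 + 569)*(-1/95) = 570*(-1/95) = -6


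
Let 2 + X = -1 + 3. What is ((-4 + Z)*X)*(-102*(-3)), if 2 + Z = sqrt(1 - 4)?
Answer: 0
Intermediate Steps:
Z = -2 + I*sqrt(3) (Z = -2 + sqrt(1 - 4) = -2 + sqrt(-3) = -2 + I*sqrt(3) ≈ -2.0 + 1.732*I)
X = 0 (X = -2 + (-1 + 3) = -2 + 2 = 0)
((-4 + Z)*X)*(-102*(-3)) = ((-4 + (-2 + I*sqrt(3)))*0)*(-102*(-3)) = ((-6 + I*sqrt(3))*0)*306 = 0*306 = 0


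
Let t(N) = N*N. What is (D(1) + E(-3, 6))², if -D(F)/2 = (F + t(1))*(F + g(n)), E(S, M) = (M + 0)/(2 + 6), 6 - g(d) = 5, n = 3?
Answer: 841/16 ≈ 52.563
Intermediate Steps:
g(d) = 1 (g(d) = 6 - 1*5 = 6 - 5 = 1)
E(S, M) = M/8
t(N) = N²
D(F) = -2*(1 + F)² (D(F) = -2*(F + 1²)*(F + 1) = -2*(F + 1)*(1 + F) = -2*(1 + F)*(1 + F) = -2*(1 + F)²)
(D(1) + E(-3, 6))² = ((-2 - 4*1 - 2*1²) + (⅛)*6)² = ((-2 - 4 - 2*1) + ¾)² = ((-2 - 4 - 2) + ¾)² = (-8 + ¾)² = (-29/4)² = 841/16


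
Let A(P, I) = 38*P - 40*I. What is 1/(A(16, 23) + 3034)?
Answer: 1/2722 ≈ 0.00036738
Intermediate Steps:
A(P, I) = -40*I + 38*P
1/(A(16, 23) + 3034) = 1/((-40*23 + 38*16) + 3034) = 1/((-920 + 608) + 3034) = 1/(-312 + 3034) = 1/2722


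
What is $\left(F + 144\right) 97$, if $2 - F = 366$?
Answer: $-21340$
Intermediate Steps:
$F = -364$ ($F = 2 - 366 = -364$)
$\left(F + 144\right) 97 = \left(-364 + 144\right) 97 = \left(-220\right) 97 = -21340$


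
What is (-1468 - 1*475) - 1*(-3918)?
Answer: 1975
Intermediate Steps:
(-1468 - 1*475) - 1*(-3918) = (-1468 - 475) + 3918 = -1943 + 3918 = 1975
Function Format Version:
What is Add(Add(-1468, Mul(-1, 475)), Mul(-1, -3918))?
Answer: 1975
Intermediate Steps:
Add(Add(-1468, Mul(-1, 475)), Mul(-1, -3918)) = Add(Add(-1468, -475), 3918) = Add(-1943, 3918) = 1975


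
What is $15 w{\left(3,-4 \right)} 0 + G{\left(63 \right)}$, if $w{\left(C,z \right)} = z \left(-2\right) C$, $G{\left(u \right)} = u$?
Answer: $63$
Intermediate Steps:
$w{\left(C,z \right)} = - 2 C z$ ($w{\left(C,z \right)} = - 2 z C = - 2 C z$)
$15 w{\left(3,-4 \right)} 0 + G{\left(63 \right)} = 15 \left(\left(-2\right) 3 \left(-4\right)\right) 0 + 63 = 15 \cdot 24 \cdot 0 + 63 = 360 \cdot 0 + 63 = 0 + 63 = 63$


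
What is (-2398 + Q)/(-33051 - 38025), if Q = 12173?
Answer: -9775/71076 ≈ -0.13753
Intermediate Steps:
(-2398 + Q)/(-33051 - 38025) = (-2398 + 12173)/(-33051 - 38025) = 9775/(-71076) = 9775*(-1/71076) = -9775/71076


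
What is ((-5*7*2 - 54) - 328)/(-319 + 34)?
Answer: 452/285 ≈ 1.5860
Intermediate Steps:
((-5*7*2 - 54) - 328)/(-319 + 34) = ((-35*2 - 54) - 328)/(-285) = ((-70 - 54) - 328)*(-1/285) = (-124 - 328)*(-1/285) = -452*(-1/285) = 452/285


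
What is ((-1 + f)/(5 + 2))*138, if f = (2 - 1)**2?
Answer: 0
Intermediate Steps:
f = 1 (f = 1**2 = 1)
((-1 + f)/(5 + 2))*138 = ((-1 + 1)/(5 + 2))*138 = (0/7)*138 = (0*(1/7))*138 = 0*138 = 0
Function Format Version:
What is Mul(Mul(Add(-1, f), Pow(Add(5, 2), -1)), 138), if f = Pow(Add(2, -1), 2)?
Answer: 0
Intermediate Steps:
f = 1 (f = Pow(1, 2) = 1)
Mul(Mul(Add(-1, f), Pow(Add(5, 2), -1)), 138) = Mul(Mul(Add(-1, 1), Pow(Add(5, 2), -1)), 138) = Mul(Mul(0, Pow(7, -1)), 138) = Mul(Mul(0, Rational(1, 7)), 138) = Mul(0, 138) = 0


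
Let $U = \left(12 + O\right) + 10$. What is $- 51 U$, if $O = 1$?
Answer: $-1173$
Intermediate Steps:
$U = 23$ ($U = \left(12 + 1\right) + 10 = 13 + 10 = 23$)
$- 51 U = \left(-51\right) 23 = -1173$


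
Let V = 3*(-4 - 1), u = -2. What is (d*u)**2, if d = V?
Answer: 900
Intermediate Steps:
V = -15 (V = 3*(-5) = -15)
d = -15
(d*u)**2 = (-15*(-2))**2 = 30**2 = 900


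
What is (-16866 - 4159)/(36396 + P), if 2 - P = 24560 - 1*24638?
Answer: -21025/36476 ≈ -0.57641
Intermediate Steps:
P = 80 (P = 2 - (24560 - 1*24638) = 2 - (24560 - 24638) = 2 - 1*(-78) = 2 + 78 = 80)
(-16866 - 4159)/(36396 + P) = (-16866 - 4159)/(36396 + 80) = -21025/36476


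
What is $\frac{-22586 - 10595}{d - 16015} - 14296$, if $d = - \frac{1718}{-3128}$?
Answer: $- \frac{358014312812}{25046601} \approx -14294.0$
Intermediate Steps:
$d = \frac{859}{1564}$ ($d = \left(-1718\right) \left(- \frac{1}{3128}\right) = \frac{859}{1564} \approx 0.54923$)
$\frac{-22586 - 10595}{d - 16015} - 14296 = \frac{-22586 - 10595}{\frac{859}{1564} - 16015} - 14296 = - \frac{33181}{- \frac{25046601}{1564}} - 14296 = \left(-33181\right) \left(- \frac{1564}{25046601}\right) - 14296 = \frac{51895084}{25046601} - 14296 = - \frac{358014312812}{25046601}$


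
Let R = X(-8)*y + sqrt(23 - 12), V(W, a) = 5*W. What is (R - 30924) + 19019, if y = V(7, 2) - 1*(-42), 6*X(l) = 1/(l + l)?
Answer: -1142957/96 + sqrt(11) ≈ -11902.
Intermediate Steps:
X(l) = 1/(12*l) (X(l) = 1/(6*(l + l)) = 1/(6*((2*l))) = (1/(2*l))/6 = 1/(12*l))
y = 77 (y = 5*7 - 1*(-42) = 35 + 42 = 77)
R = -77/96 + sqrt(11) (R = ((1/12)/(-8))*77 + sqrt(23 - 12) = ((1/12)*(-1/8))*77 + sqrt(11) = -1/96*77 + sqrt(11) = -77/96 + sqrt(11) ≈ 2.5145)
(R - 30924) + 19019 = ((-77/96 + sqrt(11)) - 30924) + 19019 = (-2968781/96 + sqrt(11)) + 19019 = -1142957/96 + sqrt(11)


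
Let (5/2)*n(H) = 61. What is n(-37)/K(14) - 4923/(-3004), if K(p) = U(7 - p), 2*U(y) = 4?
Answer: 207859/15020 ≈ 13.839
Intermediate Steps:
n(H) = 122/5 (n(H) = (2/5)*61 = 122/5)
U(y) = 2 (U(y) = (1/2)*4 = 2)
K(p) = 2
n(-37)/K(14) - 4923/(-3004) = (122/5)/2 - 4923/(-3004) = (122/5)*(1/2) - 4923*(-1/3004) = 61/5 + 4923/3004 = 207859/15020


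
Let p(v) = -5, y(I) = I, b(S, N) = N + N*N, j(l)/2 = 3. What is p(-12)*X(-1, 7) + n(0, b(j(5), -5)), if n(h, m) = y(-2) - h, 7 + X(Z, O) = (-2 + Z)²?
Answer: -12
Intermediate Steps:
j(l) = 6 (j(l) = 2*3 = 6)
b(S, N) = N + N²
X(Z, O) = -7 + (-2 + Z)²
n(h, m) = -2 - h
p(-12)*X(-1, 7) + n(0, b(j(5), -5)) = -5*(-7 + (-2 - 1)²) + (-2 - 1*0) = -5*(-7 + (-3)²) + (-2 + 0) = -5*(-7 + 9) - 2 = -5*2 - 2 = -10 - 2 = -12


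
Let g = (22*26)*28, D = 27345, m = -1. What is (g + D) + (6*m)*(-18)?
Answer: 43469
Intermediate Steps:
g = 16016 (g = 572*28 = 16016)
(g + D) + (6*m)*(-18) = (16016 + 27345) + (6*(-1))*(-18) = 43361 - 6*(-18) = 43361 + 108 = 43469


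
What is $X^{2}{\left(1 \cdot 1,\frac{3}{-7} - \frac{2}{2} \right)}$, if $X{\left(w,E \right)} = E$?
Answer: $\frac{100}{49} \approx 2.0408$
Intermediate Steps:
$X^{2}{\left(1 \cdot 1,\frac{3}{-7} - \frac{2}{2} \right)} = \left(\frac{3}{-7} - \frac{2}{2}\right)^{2} = \left(3 \left(- \frac{1}{7}\right) - 1\right)^{2} = \left(- \frac{3}{7} - 1\right)^{2} = \left(- \frac{10}{7}\right)^{2} = \frac{100}{49}$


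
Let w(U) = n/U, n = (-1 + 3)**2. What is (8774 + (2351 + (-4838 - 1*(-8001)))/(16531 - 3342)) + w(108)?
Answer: 3124609789/356103 ≈ 8774.5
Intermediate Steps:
n = 4 (n = 2**2 = 4)
w(U) = 4/U
(8774 + (2351 + (-4838 - 1*(-8001)))/(16531 - 3342)) + w(108) = (8774 + (2351 + (-4838 - 1*(-8001)))/(16531 - 3342)) + 4/108 = (8774 + (2351 + (-4838 + 8001))/13189) + 4*(1/108) = (8774 + (2351 + 3163)*(1/13189)) + 1/27 = (8774 + 5514*(1/13189)) + 1/27 = (8774 + 5514/13189) + 1/27 = 115725800/13189 + 1/27 = 3124609789/356103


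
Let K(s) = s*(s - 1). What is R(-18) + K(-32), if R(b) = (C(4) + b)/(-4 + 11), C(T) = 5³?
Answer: 7499/7 ≈ 1071.3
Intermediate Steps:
K(s) = s*(-1 + s)
C(T) = 125
R(b) = 125/7 + b/7 (R(b) = (125 + b)/(-4 + 11) = (125 + b)/7 = (125 + b)*(⅐) = 125/7 + b/7)
R(-18) + K(-32) = (125/7 + (⅐)*(-18)) - 32*(-1 - 32) = (125/7 - 18/7) - 32*(-33) = 107/7 + 1056 = 7499/7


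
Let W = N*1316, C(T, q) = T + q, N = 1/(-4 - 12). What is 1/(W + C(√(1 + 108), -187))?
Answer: -4308/1158185 - 16*√109/1158185 ≈ -0.0038638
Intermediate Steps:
N = -1/16 (N = 1/(-16) = -1/16 ≈ -0.062500)
W = -329/4 (W = -1/16*1316 = -329/4 ≈ -82.250)
1/(W + C(√(1 + 108), -187)) = 1/(-329/4 + (√(1 + 108) - 187)) = 1/(-329/4 + (√109 - 187)) = 1/(-329/4 + (-187 + √109)) = 1/(-1077/4 + √109)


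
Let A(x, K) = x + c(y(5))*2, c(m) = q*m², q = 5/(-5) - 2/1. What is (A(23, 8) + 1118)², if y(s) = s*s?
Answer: 6806881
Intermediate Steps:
q = -3 (q = 5*(-⅕) - 2*1 = -1 - 2 = -3)
y(s) = s²
c(m) = -3*m²
A(x, K) = -3750 + x (A(x, K) = x - 3*(5²)²*2 = x - 3*25²*2 = x - 3*625*2 = x - 1875*2 = x - 3750 = -3750 + x)
(A(23, 8) + 1118)² = ((-3750 + 23) + 1118)² = (-3727 + 1118)² = (-2609)² = 6806881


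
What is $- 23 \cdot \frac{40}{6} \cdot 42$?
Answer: $-6440$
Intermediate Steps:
$- 23 \cdot \frac{40}{6} \cdot 42 = - 23 \cdot 40 \cdot \frac{1}{6} \cdot 42 = \left(-23\right) \frac{20}{3} \cdot 42 = \left(- \frac{460}{3}\right) 42 = -6440$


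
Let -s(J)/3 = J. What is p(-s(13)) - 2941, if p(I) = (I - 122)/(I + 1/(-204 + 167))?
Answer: -4243993/1442 ≈ -2943.1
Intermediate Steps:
s(J) = -3*J
p(I) = (-122 + I)/(-1/37 + I) (p(I) = (-122 + I)/(I + 1/(-37)) = (-122 + I)/(I - 1/37) = (-122 + I)/(-1/37 + I))
p(-s(13)) - 2941 = 37*(-122 - (-3)*13)/(-1 + 37*(-(-3)*13)) - 2941 = 37*(-122 - 1*(-39))/(-1 + 37*(-1*(-39))) - 2941 = 37*(-122 + 39)/(-1 + 37*39) - 2941 = 37*(-83)/(-1 + 1443) - 2941 = 37*(-83)/1442 - 2941 = 37*(1/1442)*(-83) - 2941 = -3071/1442 - 2941 = -4243993/1442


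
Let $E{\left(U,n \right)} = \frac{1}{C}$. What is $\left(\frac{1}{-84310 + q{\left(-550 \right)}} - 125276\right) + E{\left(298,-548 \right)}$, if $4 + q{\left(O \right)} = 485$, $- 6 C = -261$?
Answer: $- \frac{101517012153}{810347} \approx -1.2528 \cdot 10^{5}$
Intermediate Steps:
$C = \frac{87}{2}$ ($C = \left(- \frac{1}{6}\right) \left(-261\right) = \frac{87}{2} \approx 43.5$)
$E{\left(U,n \right)} = \frac{2}{87}$ ($E{\left(U,n \right)} = \frac{1}{\frac{87}{2}} = \frac{2}{87}$)
$q{\left(O \right)} = 481$ ($q{\left(O \right)} = -4 + 485 = 481$)
$\left(\frac{1}{-84310 + q{\left(-550 \right)}} - 125276\right) + E{\left(298,-548 \right)} = \left(\frac{1}{-84310 + 481} - 125276\right) + \frac{2}{87} = \left(\frac{1}{-83829} - 125276\right) + \frac{2}{87} = \left(- \frac{1}{83829} - 125276\right) + \frac{2}{87} = - \frac{10501761805}{83829} + \frac{2}{87} = - \frac{101517012153}{810347}$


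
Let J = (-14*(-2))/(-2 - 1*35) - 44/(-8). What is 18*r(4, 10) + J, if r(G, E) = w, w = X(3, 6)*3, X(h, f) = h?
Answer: 12339/74 ≈ 166.74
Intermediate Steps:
w = 9 (w = 3*3 = 9)
J = 351/74 (J = 28/(-2 - 35) - 44*(-⅛) = 28/(-37) + 11/2 = 28*(-1/37) + 11/2 = -28/37 + 11/2 = 351/74 ≈ 4.7432)
r(G, E) = 9
18*r(4, 10) + J = 18*9 + 351/74 = 162 + 351/74 = 12339/74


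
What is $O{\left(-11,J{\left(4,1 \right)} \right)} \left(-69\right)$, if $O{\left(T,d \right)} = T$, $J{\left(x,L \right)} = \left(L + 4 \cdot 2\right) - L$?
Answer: $759$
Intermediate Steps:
$J{\left(x,L \right)} = 8$ ($J{\left(x,L \right)} = \left(L + 8\right) - L = \left(8 + L\right) - L = 8$)
$O{\left(-11,J{\left(4,1 \right)} \right)} \left(-69\right) = \left(-11\right) \left(-69\right) = 759$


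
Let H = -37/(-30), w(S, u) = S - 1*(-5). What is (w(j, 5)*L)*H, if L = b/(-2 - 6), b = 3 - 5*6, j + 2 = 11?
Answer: 2331/40 ≈ 58.275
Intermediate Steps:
j = 9 (j = -2 + 11 = 9)
b = -27 (b = 3 - 30 = -27)
w(S, u) = 5 + S (w(S, u) = S + 5 = 5 + S)
H = 37/30 (H = -37*(-1/30) = 37/30 ≈ 1.2333)
L = 27/8 (L = -27/(-2 - 6) = -27/(-8) = -27*(-⅛) = 27/8 ≈ 3.3750)
(w(j, 5)*L)*H = ((5 + 9)*(27/8))*(37/30) = (14*(27/8))*(37/30) = (189/4)*(37/30) = 2331/40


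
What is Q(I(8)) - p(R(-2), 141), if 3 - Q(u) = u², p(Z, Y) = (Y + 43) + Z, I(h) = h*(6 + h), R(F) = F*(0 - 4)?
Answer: -12733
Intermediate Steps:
R(F) = -4*F (R(F) = F*(-4) = -4*F)
p(Z, Y) = 43 + Y + Z (p(Z, Y) = (43 + Y) + Z = 43 + Y + Z)
Q(u) = 3 - u²
Q(I(8)) - p(R(-2), 141) = (3 - (8*(6 + 8))²) - (43 + 141 - 4*(-2)) = (3 - (8*14)²) - (43 + 141 + 8) = (3 - 1*112²) - 1*192 = (3 - 1*12544) - 192 = (3 - 12544) - 192 = -12541 - 192 = -12733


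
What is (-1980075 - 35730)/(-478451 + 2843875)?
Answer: -106095/124496 ≈ -0.85220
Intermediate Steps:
(-1980075 - 35730)/(-478451 + 2843875) = -2015805/2365424 = -2015805*1/2365424 = -106095/124496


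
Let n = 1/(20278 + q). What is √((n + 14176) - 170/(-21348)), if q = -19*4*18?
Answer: √4010780665082310790/16820445 ≈ 119.06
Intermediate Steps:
q = -1368 (q = -76*18 = -1368)
n = 1/18910 (n = 1/(20278 - 1368) = 1/18910 ≈ 5.2882e-5)
√((n + 14176) - 170/(-21348)) = √((1/18910 + 14176) - 170/(-21348)) = √(268068161/18910 - 170*(-1/21348)) = √(268068161/18910 + 85/10674) = √(715340289466/50461335) = √4010780665082310790/16820445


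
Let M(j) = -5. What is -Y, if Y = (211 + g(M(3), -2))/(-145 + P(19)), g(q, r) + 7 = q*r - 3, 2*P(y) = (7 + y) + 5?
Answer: 422/259 ≈ 1.6293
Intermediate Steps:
P(y) = 6 + y/2 (P(y) = ((7 + y) + 5)/2 = (12 + y)/2 = 6 + y/2)
g(q, r) = -10 + q*r (g(q, r) = -7 + (q*r - 3) = -7 + (-3 + q*r) = -10 + q*r)
Y = -422/259 (Y = (211 + (-10 - 5*(-2)))/(-145 + (6 + (½)*19)) = (211 + (-10 + 10))/(-145 + (6 + 19/2)) = (211 + 0)/(-145 + 31/2) = 211/(-259/2) = 211*(-2/259) = -422/259 ≈ -1.6293)
-Y = -1*(-422/259) = 422/259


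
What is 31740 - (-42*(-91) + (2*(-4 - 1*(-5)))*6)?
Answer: 27906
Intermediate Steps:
31740 - (-42*(-91) + (2*(-4 - 1*(-5)))*6) = 31740 - (3822 + (2*(-4 + 5))*6) = 31740 - (3822 + (2*1)*6) = 31740 - (3822 + 2*6) = 31740 - (3822 + 12) = 31740 - 1*3834 = 31740 - 3834 = 27906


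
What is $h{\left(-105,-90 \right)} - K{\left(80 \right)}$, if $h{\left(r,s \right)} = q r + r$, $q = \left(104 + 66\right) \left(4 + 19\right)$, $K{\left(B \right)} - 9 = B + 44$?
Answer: $-410788$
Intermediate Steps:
$K{\left(B \right)} = 53 + B$ ($K{\left(B \right)} = 9 + \left(B + 44\right) = 9 + \left(44 + B\right) = 53 + B$)
$q = 3910$ ($q = 170 \cdot 23 = 3910$)
$h{\left(r,s \right)} = 3911 r$ ($h{\left(r,s \right)} = 3910 r + r = 3911 r$)
$h{\left(-105,-90 \right)} - K{\left(80 \right)} = 3911 \left(-105\right) - \left(53 + 80\right) = -410655 - 133 = -410788$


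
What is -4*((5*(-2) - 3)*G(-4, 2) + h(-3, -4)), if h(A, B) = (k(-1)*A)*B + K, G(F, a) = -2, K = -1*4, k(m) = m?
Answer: -40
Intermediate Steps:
K = -4
h(A, B) = -4 - A*B (h(A, B) = (-A)*B - 4 = -A*B - 4 = -4 - A*B)
-4*((5*(-2) - 3)*G(-4, 2) + h(-3, -4)) = -4*((5*(-2) - 3)*(-2) + (-4 - 1*(-3)*(-4))) = -4*((-10 - 3)*(-2) + (-4 - 12)) = -4*(-13*(-2) - 16) = -4*(26 - 16) = -4*10 = -40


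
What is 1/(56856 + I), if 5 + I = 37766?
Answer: 1/94617 ≈ 1.0569e-5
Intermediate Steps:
I = 37761 (I = -5 + 37766 = 37761)
1/(56856 + I) = 1/(56856 + 37761) = 1/94617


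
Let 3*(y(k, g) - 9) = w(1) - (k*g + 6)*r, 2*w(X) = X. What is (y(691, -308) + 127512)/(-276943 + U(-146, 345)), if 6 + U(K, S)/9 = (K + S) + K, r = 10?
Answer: -5021567/1659120 ≈ -3.0266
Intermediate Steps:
w(X) = X/2
U(K, S) = -54 + 9*S + 18*K (U(K, S) = -54 + 9*((K + S) + K) = -54 + 9*(S + 2*K) = -54 + (9*S + 18*K) = -54 + 9*S + 18*K)
y(k, g) = -65/6 - 10*g*k/3 (y(k, g) = 9 + ((½)*1 - (k*g + 6)*10)/3 = 9 + (½ - (g*k + 6)*10)/3 = 9 + (½ - (6 + g*k)*10)/3 = 9 + (½ - (60 + 10*g*k))/3 = 9 + (½ + (-60 - 10*g*k))/3 = 9 + (-119/2 - 10*g*k)/3 = 9 + (-119/6 - 10*g*k/3) = -65/6 - 10*g*k/3)
(y(691, -308) + 127512)/(-276943 + U(-146, 345)) = ((-65/6 - 10/3*(-308)*691) + 127512)/(-276943 + (-54 + 9*345 + 18*(-146))) = ((-65/6 + 2128280/3) + 127512)/(-276943 + (-54 + 3105 - 2628)) = (4256495/6 + 127512)/(-276943 + 423) = (5021567/6)/(-276520) = (5021567/6)*(-1/276520) = -5021567/1659120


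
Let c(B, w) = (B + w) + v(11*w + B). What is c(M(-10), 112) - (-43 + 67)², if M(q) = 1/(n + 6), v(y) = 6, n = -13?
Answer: -3207/7 ≈ -458.14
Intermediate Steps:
M(q) = -⅐ (M(q) = 1/(-13 + 6) = 1/(-7) = -⅐)
c(B, w) = 6 + B + w (c(B, w) = (B + w) + 6 = 6 + B + w)
c(M(-10), 112) - (-43 + 67)² = (6 - ⅐ + 112) - (-43 + 67)² = 825/7 - 1*24² = 825/7 - 1*576 = 825/7 - 576 = -3207/7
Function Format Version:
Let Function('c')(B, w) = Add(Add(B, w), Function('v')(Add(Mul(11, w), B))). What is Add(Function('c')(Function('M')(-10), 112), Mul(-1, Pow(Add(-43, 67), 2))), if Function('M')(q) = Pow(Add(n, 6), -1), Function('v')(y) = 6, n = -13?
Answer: Rational(-3207, 7) ≈ -458.14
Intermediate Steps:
Function('M')(q) = Rational(-1, 7) (Function('M')(q) = Pow(Add(-13, 6), -1) = Pow(-7, -1) = Rational(-1, 7))
Function('c')(B, w) = Add(6, B, w) (Function('c')(B, w) = Add(Add(B, w), 6) = Add(6, B, w))
Add(Function('c')(Function('M')(-10), 112), Mul(-1, Pow(Add(-43, 67), 2))) = Add(Add(6, Rational(-1, 7), 112), Mul(-1, Pow(Add(-43, 67), 2))) = Add(Rational(825, 7), Mul(-1, Pow(24, 2))) = Add(Rational(825, 7), Mul(-1, 576)) = Add(Rational(825, 7), -576) = Rational(-3207, 7)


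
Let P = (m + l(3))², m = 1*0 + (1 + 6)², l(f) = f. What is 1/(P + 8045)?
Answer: 1/10749 ≈ 9.3032e-5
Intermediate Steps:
m = 49 (m = 0 + 7² = 0 + 49 = 49)
P = 2704 (P = (49 + 3)² = 52² = 2704)
1/(P + 8045) = 1/(2704 + 8045) = 1/10749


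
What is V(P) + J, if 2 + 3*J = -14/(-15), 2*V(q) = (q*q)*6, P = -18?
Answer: 43724/45 ≈ 971.64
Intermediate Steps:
V(q) = 3*q² (V(q) = ((q*q)*6)/2 = (q²*6)/2 = (6*q²)/2 = 3*q²)
J = -16/45 (J = -⅔ + (-14/(-15))/3 = -⅔ + (-14*(-1/15))/3 = -⅔ + (⅓)*(14/15) = -⅔ + 14/45 = -16/45 ≈ -0.35556)
V(P) + J = 3*(-18)² - 16/45 = 3*324 - 16/45 = 972 - 16/45 = 43724/45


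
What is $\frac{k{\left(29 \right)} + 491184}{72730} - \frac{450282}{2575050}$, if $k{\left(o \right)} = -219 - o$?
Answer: $\frac{20523928949}{3121389775} \approx 6.5753$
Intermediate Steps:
$\frac{k{\left(29 \right)} + 491184}{72730} - \frac{450282}{2575050} = \frac{\left(-219 - 29\right) + 491184}{72730} - \frac{450282}{2575050} = \left(\left(-219 - 29\right) + 491184\right) \frac{1}{72730} - \frac{75047}{429175} = \left(-248 + 491184\right) \frac{1}{72730} - \frac{75047}{429175} = 490936 \cdot \frac{1}{72730} - \frac{75047}{429175} = \frac{245468}{36365} - \frac{75047}{429175} = \frac{20523928949}{3121389775}$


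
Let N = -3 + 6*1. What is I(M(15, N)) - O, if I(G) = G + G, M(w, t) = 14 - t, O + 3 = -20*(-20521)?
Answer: -410395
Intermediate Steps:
O = 410417 (O = -3 - 20*(-20521) = -3 + 410420 = 410417)
N = 3 (N = -3 + 6 = 3)
I(G) = 2*G
I(M(15, N)) - O = 2*(14 - 1*3) - 1*410417 = 2*(14 - 3) - 410417 = 2*11 - 410417 = 22 - 410417 = -410395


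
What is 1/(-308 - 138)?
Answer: -1/446 ≈ -0.0022422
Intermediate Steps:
1/(-308 - 138) = 1/(-446) = -1/446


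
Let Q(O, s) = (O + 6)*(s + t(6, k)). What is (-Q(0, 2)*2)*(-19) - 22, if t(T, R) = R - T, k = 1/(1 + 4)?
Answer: -4442/5 ≈ -888.40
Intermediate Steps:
k = 1/5 ≈ 0.20000
Q(O, s) = (6 + O)*(-29/5 + s) (Q(O, s) = (O + 6)*(s + (1/5 - 1*6)) = (6 + O)*(s + (1/5 - 6)) = (6 + O)*(s - 29/5) = (6 + O)*(-29/5 + s))
(-Q(0, 2)*2)*(-19) - 22 = (-(-174/5 + 6*2 - 29/5*0 + 0*2)*2)*(-19) - 22 = (-(-174/5 + 12 + 0 + 0)*2)*(-19) - 22 = (-1*(-114/5)*2)*(-19) - 22 = ((114/5)*2)*(-19) - 22 = (228/5)*(-19) - 22 = -4332/5 - 22 = -4442/5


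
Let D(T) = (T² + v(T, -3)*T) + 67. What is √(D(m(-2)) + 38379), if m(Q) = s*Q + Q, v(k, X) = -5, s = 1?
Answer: √38482 ≈ 196.17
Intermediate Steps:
m(Q) = 2*Q (m(Q) = 1*Q + Q = Q + Q = 2*Q)
D(T) = 67 + T² - 5*T (D(T) = (T² - 5*T) + 67 = 67 + T² - 5*T)
√(D(m(-2)) + 38379) = √((67 + (2*(-2))² - 10*(-2)) + 38379) = √((67 + (-4)² - 5*(-4)) + 38379) = √((67 + 16 + 20) + 38379) = √(103 + 38379) = √38482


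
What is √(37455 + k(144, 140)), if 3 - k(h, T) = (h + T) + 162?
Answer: 2*√9253 ≈ 192.39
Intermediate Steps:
k(h, T) = -159 - T - h (k(h, T) = 3 - ((h + T) + 162) = 3 - ((T + h) + 162) = 3 - (162 + T + h) = 3 + (-162 - T - h) = -159 - T - h)
√(37455 + k(144, 140)) = √(37455 + (-159 - 1*140 - 1*144)) = √(37455 + (-159 - 140 - 144)) = √(37455 - 443) = √37012 = 2*√9253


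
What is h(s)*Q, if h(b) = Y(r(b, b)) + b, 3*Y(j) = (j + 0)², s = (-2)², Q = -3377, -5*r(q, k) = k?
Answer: -1067132/75 ≈ -14228.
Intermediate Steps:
r(q, k) = -k/5
s = 4
Y(j) = j²/3 (Y(j) = (j + 0)²/3 = j²/3)
h(b) = b + b²/75 (h(b) = (-b/5)²/3 + b = (b²/25)/3 + b = b²/75 + b = b + b²/75)
h(s)*Q = ((1/75)*4*(75 + 4))*(-3377) = ((1/75)*4*79)*(-3377) = (316/75)*(-3377) = -1067132/75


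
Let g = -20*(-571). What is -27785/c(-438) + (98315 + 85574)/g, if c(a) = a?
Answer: 198924041/2500980 ≈ 79.538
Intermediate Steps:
g = 11420
-27785/c(-438) + (98315 + 85574)/g = -27785/(-438) + (98315 + 85574)/11420 = -27785*(-1/438) + 183889*(1/11420) = 27785/438 + 183889/11420 = 198924041/2500980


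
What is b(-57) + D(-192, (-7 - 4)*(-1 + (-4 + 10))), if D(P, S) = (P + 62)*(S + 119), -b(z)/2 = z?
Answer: -8206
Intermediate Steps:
b(z) = -2*z
D(P, S) = (62 + P)*(119 + S)
b(-57) + D(-192, (-7 - 4)*(-1 + (-4 + 10))) = -2*(-57) + (7378 + 62*((-7 - 4)*(-1 + (-4 + 10))) + 119*(-192) - 192*(-7 - 4)*(-1 + (-4 + 10))) = 114 + (7378 + 62*(-11*(-1 + 6)) - 22848 - (-2112)*(-1 + 6)) = 114 + (7378 + 62*(-11*5) - 22848 - (-2112)*5) = 114 + (7378 + 62*(-55) - 22848 - 192*(-55)) = 114 + (7378 - 3410 - 22848 + 10560) = 114 - 8320 = -8206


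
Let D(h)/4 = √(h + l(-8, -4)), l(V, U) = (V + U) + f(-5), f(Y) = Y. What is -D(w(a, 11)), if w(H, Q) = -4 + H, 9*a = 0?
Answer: -4*I*√21 ≈ -18.33*I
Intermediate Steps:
a = 0 (a = (⅑)*0 = 0)
l(V, U) = -5 + U + V (l(V, U) = (V + U) - 5 = (U + V) - 5 = -5 + U + V)
D(h) = 4*√(-17 + h) (D(h) = 4*√(h + (-5 - 4 - 8)) = 4*√(h - 17) = 4*√(-17 + h))
-D(w(a, 11)) = -4*√(-17 + (-4 + 0)) = -4*√(-17 - 4) = -4*√(-21) = -4*I*√21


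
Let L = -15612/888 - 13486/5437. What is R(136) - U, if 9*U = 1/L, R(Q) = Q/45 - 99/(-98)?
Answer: 143732647903/35595319410 ≈ 4.0380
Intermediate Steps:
R(Q) = 99/98 + Q/45 (R(Q) = Q*(1/45) - 99*(-1/98) = Q/45 + 99/98 = 99/98 + Q/45)
L = -8071501/402338 (L = -15612*1/888 - 13486*1/5437 = -1301/74 - 13486/5437 = -8071501/402338 ≈ -20.061)
U = -402338/72643509 (U = 1/(9*(-8071501/402338)) = (⅑)*(-402338/8071501) = -402338/72643509 ≈ -0.0055385)
R(136) - U = (99/98 + (1/45)*136) - 1*(-402338/72643509) = (99/98 + 136/45) + 402338/72643509 = 17783/4410 + 402338/72643509 = 143732647903/35595319410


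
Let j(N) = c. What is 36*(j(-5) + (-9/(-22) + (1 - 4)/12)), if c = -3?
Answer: -1125/11 ≈ -102.27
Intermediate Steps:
j(N) = -3
36*(j(-5) + (-9/(-22) + (1 - 4)/12)) = 36*(-3 + (-9/(-22) + (1 - 4)/12)) = 36*(-3 + (-9*(-1/22) - 3*1/12)) = 36*(-3 + (9/22 - ¼)) = 36*(-3 + 7/44) = 36*(-125/44) = -1125/11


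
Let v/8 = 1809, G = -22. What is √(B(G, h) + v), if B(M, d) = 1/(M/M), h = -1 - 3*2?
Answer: √14473 ≈ 120.30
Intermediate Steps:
h = -7 (h = -1 - 6 = -7)
B(M, d) = 1 (B(M, d) = 1/1 = 1)
v = 14472 (v = 8*1809 = 14472)
√(B(G, h) + v) = √(1 + 14472) = √14473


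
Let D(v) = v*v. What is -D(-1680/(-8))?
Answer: -44100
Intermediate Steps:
D(v) = v²
-D(-1680/(-8)) = -(-1680/(-8))² = -(-1680*(-1)/8)² = -(-40*(-21/4))² = -1*210² = -1*44100 = -44100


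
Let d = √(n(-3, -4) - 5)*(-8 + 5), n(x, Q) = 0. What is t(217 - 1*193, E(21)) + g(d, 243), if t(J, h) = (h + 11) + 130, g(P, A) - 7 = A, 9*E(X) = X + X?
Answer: 1187/3 ≈ 395.67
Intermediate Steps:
E(X) = 2*X/9 (E(X) = (X + X)/9 = (2*X)/9 = 2*X/9)
d = -3*I*√5 (d = √(0 - 5)*(-8 + 5) = √(-5)*(-3) = (I*√5)*(-3) = -3*I*√5 ≈ -6.7082*I)
g(P, A) = 7 + A
t(J, h) = 141 + h (t(J, h) = (11 + h) + 130 = 141 + h)
t(217 - 1*193, E(21)) + g(d, 243) = (141 + (2/9)*21) + (7 + 243) = (141 + 14/3) + 250 = 437/3 + 250 = 1187/3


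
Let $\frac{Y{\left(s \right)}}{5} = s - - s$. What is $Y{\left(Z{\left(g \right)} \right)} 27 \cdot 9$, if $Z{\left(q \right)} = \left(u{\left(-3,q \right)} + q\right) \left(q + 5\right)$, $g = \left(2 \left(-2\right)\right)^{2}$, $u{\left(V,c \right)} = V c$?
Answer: $-1632960$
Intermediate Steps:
$g = 16$ ($g = \left(-4\right)^{2} = 16$)
$Z{\left(q \right)} = - 2 q \left(5 + q\right)$ ($Z{\left(q \right)} = \left(- 3 q + q\right) \left(q + 5\right) = - 2 q \left(5 + q\right)$)
$Y{\left(s \right)} = 10 s$ ($Y{\left(s \right)} = 5 \left(s - - s\right) = 5 \left(s + s\right) = 5 \cdot 2 s = 10 s$)
$Y{\left(Z{\left(g \right)} \right)} 27 \cdot 9 = 10 \cdot 2 \cdot 16 \left(-5 - 16\right) 27 \cdot 9 = 10 \cdot 2 \cdot 16 \left(-21\right) 27 \cdot 9 = 10 \left(-672\right) 27 \cdot 9 = \left(-6720\right) 27 \cdot 9 = \left(-181440\right) 9 = -1632960$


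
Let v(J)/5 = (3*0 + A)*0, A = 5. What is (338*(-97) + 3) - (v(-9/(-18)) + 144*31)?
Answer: -37247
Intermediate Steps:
v(J) = 0 (v(J) = 5*((3*0 + 5)*0) = 5*((0 + 5)*0) = 5*(5*0) = 5*0 = 0)
(338*(-97) + 3) - (v(-9/(-18)) + 144*31) = (338*(-97) + 3) - (0 + 144*31) = (-32786 + 3) - (0 + 4464) = -32783 - 1*4464 = -32783 - 4464 = -37247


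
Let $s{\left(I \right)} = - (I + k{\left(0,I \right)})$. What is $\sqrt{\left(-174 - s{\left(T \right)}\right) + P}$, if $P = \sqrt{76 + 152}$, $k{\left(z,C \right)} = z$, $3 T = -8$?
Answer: $\frac{\sqrt{-1590 + 18 \sqrt{57}}}{3} \approx 12.711 i$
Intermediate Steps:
$T = - \frac{8}{3}$ ($T = \frac{1}{3} \left(-8\right) = - \frac{8}{3} \approx -2.6667$)
$P = 2 \sqrt{57}$ ($P = \sqrt{228} = 2 \sqrt{57} \approx 15.1$)
$s{\left(I \right)} = - I$ ($s{\left(I \right)} = - (I + 0) = - I$)
$\sqrt{\left(-174 - s{\left(T \right)}\right) + P} = \sqrt{\left(-174 - \left(-1\right) \left(- \frac{8}{3}\right)\right) + 2 \sqrt{57}} = \sqrt{\left(-174 - \frac{8}{3}\right) + 2 \sqrt{57}} = \sqrt{- \frac{530}{3} + 2 \sqrt{57}}$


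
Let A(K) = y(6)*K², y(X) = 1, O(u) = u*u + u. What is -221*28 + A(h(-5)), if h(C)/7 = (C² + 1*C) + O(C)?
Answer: 72212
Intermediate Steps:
O(u) = u + u² (O(u) = u² + u = u + u²)
h(C) = 7*C + 7*C² + 7*C*(1 + C) (h(C) = 7*((C² + 1*C) + C*(1 + C)) = 7*((C² + C) + C*(1 + C)) = 7*((C + C²) + C*(1 + C)) = 7*(C + C² + C*(1 + C)) = 7*C + 7*C² + 7*C*(1 + C))
A(K) = K² (A(K) = 1*K² = K²)
-221*28 + A(h(-5)) = -221*28 + (14*(-5)*(1 - 5))² = -6188 + (14*(-5)*(-4))² = -6188 + 280² = -6188 + 78400 = 72212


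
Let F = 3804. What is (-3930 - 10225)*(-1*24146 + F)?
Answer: 287941010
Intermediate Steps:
(-3930 - 10225)*(-1*24146 + F) = (-3930 - 10225)*(-1*24146 + 3804) = -14155*(-24146 + 3804) = -14155*(-20342) = 287941010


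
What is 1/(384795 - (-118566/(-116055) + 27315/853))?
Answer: 10999435/4232164126478 ≈ 2.5990e-6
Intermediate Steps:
1/(384795 - (-118566/(-116055) + 27315/853)) = 1/(384795 - (-118566*(-1/116055) + 27315*(1/853))) = 1/(384795 - (13174/12895 + 27315/853)) = 1/(384795 - 1*363464347/10999435) = 1/(384795 - 363464347/10999435) = 1/(4232164126478/10999435) = 10999435/4232164126478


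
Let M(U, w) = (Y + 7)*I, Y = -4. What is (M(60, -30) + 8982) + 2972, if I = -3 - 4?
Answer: 11933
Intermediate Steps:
I = -7
M(U, w) = -21 (M(U, w) = (-4 + 7)*(-7) = 3*(-7) = -21)
(M(60, -30) + 8982) + 2972 = (-21 + 8982) + 2972 = 8961 + 2972 = 11933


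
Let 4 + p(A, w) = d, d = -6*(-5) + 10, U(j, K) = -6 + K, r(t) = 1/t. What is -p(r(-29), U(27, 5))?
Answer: -36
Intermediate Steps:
d = 40 (d = 30 + 10 = 40)
p(A, w) = 36 (p(A, w) = -4 + 40 = 36)
-p(r(-29), U(27, 5)) = -1*36 = -36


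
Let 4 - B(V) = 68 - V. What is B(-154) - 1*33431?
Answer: -33649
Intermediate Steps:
B(V) = -64 + V (B(V) = 4 - (68 - V) = 4 + (-68 + V) = -64 + V)
B(-154) - 1*33431 = (-64 - 154) - 1*33431 = -218 - 33431 = -33649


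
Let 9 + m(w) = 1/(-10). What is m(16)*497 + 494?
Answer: -40287/10 ≈ -4028.7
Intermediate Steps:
m(w) = -91/10 (m(w) = -9 + 1/(-10) = -9 - ⅒ = -91/10)
m(16)*497 + 494 = -91/10*497 + 494 = -45227/10 + 494 = -40287/10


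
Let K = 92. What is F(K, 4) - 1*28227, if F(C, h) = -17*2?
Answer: -28261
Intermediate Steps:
F(C, h) = -34
F(K, 4) - 1*28227 = -34 - 1*28227 = -34 - 28227 = -28261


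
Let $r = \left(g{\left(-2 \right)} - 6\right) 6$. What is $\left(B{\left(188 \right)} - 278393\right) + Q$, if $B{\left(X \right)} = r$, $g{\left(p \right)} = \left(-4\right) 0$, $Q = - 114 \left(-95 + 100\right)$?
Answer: $-278999$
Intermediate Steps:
$Q = -570$ ($Q = \left(-114\right) 5 = -570$)
$g{\left(p \right)} = 0$
$r = -36$ ($r = \left(0 - 6\right) 6 = \left(-6\right) 6 = -36$)
$B{\left(X \right)} = -36$
$\left(B{\left(188 \right)} - 278393\right) + Q = \left(-36 - 278393\right) - 570 = -278429 - 570 = -278999$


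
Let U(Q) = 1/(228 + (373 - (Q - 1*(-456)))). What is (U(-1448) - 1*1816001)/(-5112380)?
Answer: 723222398/2036005335 ≈ 0.35522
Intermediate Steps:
U(Q) = 1/(145 - Q) (U(Q) = 1/(228 + (373 - (Q + 456))) = 1/(228 + (373 - (456 + Q))) = 1/(228 + (373 + (-456 - Q))) = 1/(228 + (-83 - Q)) = 1/(145 - Q))
(U(-1448) - 1*1816001)/(-5112380) = (-1/(-145 - 1448) - 1*1816001)/(-5112380) = (-1/(-1593) - 1816001)*(-1/5112380) = (-1*(-1/1593) - 1816001)*(-1/5112380) = (1/1593 - 1816001)*(-1/5112380) = -2892889592/1593*(-1/5112380) = 723222398/2036005335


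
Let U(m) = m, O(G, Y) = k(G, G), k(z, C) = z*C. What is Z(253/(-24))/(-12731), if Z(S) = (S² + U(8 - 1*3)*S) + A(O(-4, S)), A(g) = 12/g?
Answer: -34081/7333056 ≈ -0.0046476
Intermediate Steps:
k(z, C) = C*z
O(G, Y) = G² (O(G, Y) = G*G = G²)
Z(S) = ¾ + S² + 5*S (Z(S) = (S² + (8 - 1*3)*S) + 12/((-4)²) = (S² + (8 - 3)*S) + 12/16 = (S² + 5*S) + 12*(1/16) = (S² + 5*S) + ¾ = ¾ + S² + 5*S)
Z(253/(-24))/(-12731) = (¾ + (253/(-24))² + 5*(253/(-24)))/(-12731) = (¾ + (253*(-1/24))² + 5*(253*(-1/24)))*(-1/12731) = (¾ + (-253/24)² + 5*(-253/24))*(-1/12731) = (¾ + 64009/576 - 1265/24)*(-1/12731) = (34081/576)*(-1/12731) = -34081/7333056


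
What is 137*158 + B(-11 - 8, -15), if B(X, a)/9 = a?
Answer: 21511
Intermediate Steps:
B(X, a) = 9*a
137*158 + B(-11 - 8, -15) = 137*158 + 9*(-15) = 21646 - 135 = 21511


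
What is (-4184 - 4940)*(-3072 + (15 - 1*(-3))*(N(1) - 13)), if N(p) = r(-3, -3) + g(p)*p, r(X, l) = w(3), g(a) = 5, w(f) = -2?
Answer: 29671248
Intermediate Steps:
r(X, l) = -2
N(p) = -2 + 5*p
(-4184 - 4940)*(-3072 + (15 - 1*(-3))*(N(1) - 13)) = (-4184 - 4940)*(-3072 + (15 - 1*(-3))*((-2 + 5*1) - 13)) = -9124*(-3072 + (15 + 3)*((-2 + 5) - 13)) = -9124*(-3072 + 18*(3 - 13)) = -9124*(-3072 + 18*(-10)) = -9124*(-3072 - 180) = -9124*(-3252) = 29671248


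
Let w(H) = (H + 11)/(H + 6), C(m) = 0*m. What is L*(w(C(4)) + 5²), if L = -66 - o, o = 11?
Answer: -12397/6 ≈ -2066.2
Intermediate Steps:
C(m) = 0
L = -77 (L = -66 - 1*11 = -66 - 11 = -77)
w(H) = (11 + H)/(6 + H)
L*(w(C(4)) + 5²) = -77*((11 + 0)/(6 + 0) + 5²) = -77*(11/6 + 25) = -77*161/6 = -12397/6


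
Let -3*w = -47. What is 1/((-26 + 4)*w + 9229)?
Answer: 3/26653 ≈ 0.00011256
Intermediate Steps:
w = 47/3 (w = -⅓*(-47) = 47/3 ≈ 15.667)
1/((-26 + 4)*w + 9229) = 1/((-26 + 4)*(47/3) + 9229) = 1/(-22*47/3 + 9229) = 1/(-1034/3 + 9229) = 1/(26653/3) = 3/26653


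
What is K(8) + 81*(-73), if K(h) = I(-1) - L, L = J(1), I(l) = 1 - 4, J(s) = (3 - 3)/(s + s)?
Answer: -5916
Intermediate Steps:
J(s) = 0 (J(s) = 0/((2*s)) = 0*(1/(2*s)) = 0)
I(l) = -3
L = 0
K(h) = -3 (K(h) = -3 - 1*0 = -3 + 0 = -3)
K(8) + 81*(-73) = -3 + 81*(-73) = -3 - 5913 = -5916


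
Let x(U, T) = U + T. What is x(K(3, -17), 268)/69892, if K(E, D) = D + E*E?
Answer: 65/17473 ≈ 0.0037200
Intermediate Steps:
K(E, D) = D + E²
x(U, T) = T + U
x(K(3, -17), 268)/69892 = (268 + (-17 + 3²))/69892 = (268 + (-17 + 9))*(1/69892) = (268 - 8)*(1/69892) = 260*(1/69892) = 65/17473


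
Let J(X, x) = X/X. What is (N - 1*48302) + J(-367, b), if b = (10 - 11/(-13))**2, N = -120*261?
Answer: -79621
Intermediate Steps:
N = -31320
b = 19881/169 (b = (10 - 11*(-1/13))**2 = (10 + 11/13)**2 = (141/13)**2 = 19881/169 ≈ 117.64)
J(X, x) = 1
(N - 1*48302) + J(-367, b) = (-31320 - 1*48302) + 1 = (-31320 - 48302) + 1 = -79622 + 1 = -79621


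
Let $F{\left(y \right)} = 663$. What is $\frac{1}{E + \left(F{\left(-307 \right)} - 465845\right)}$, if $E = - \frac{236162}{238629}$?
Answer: $- \frac{238629}{111006151640} \approx -2.1497 \cdot 10^{-6}$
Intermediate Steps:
$E = - \frac{236162}{238629}$ ($E = \left(-236162\right) \frac{1}{238629} = - \frac{236162}{238629} \approx -0.98966$)
$\frac{1}{E + \left(F{\left(-307 \right)} - 465845\right)} = \frac{1}{- \frac{236162}{238629} + \left(663 - 465845\right)} = \frac{1}{- \frac{236162}{238629} - 465182} = \frac{1}{- \frac{111006151640}{238629}} = - \frac{238629}{111006151640}$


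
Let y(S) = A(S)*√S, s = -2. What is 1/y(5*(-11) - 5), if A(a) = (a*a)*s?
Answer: I*√15/216000 ≈ 1.793e-5*I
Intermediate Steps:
A(a) = -2*a² (A(a) = (a*a)*(-2) = a²*(-2) = -2*a²)
y(S) = -2*S^(5/2) (y(S) = (-2*S²)*√S = -2*S^(5/2))
1/y(5*(-11) - 5) = 1/(-2*(5*(-11) - 5)^(5/2)) = 1/(-2*(-55 - 5)^(5/2)) = 1/(-14400*I*√15) = I*√15/216000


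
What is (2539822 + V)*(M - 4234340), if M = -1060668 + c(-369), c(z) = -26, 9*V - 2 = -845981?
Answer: -38852169009082/3 ≈ -1.2951e+13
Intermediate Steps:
V = -281993/3 (V = 2/9 + (⅑)*(-845981) = 2/9 - 845981/9 = -281993/3 ≈ -93998.)
M = -1060694 (M = -1060668 - 26 = -1060694)
(2539822 + V)*(M - 4234340) = (2539822 - 281993/3)*(-1060694 - 4234340) = (7337473/3)*(-5295034) = -38852169009082/3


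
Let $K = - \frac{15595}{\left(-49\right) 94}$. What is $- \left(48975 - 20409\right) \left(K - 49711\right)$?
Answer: $\frac{3270139569693}{2303} \approx 1.4199 \cdot 10^{9}$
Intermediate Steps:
$K = \frac{15595}{4606}$ ($K = - \frac{15595}{-4606} = \left(-15595\right) \left(- \frac{1}{4606}\right) = \frac{15595}{4606} \approx 3.3858$)
$- \left(48975 - 20409\right) \left(K - 49711\right) = - \left(48975 - 20409\right) \left(\frac{15595}{4606} - 49711\right) = - \frac{28566 \left(-228953271\right)}{4606} = \left(-1\right) \left(- \frac{3270139569693}{2303}\right) = \frac{3270139569693}{2303}$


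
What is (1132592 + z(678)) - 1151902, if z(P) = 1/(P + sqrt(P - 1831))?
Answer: (-19310*sqrt(1153) + 13092179*I)/(sqrt(1153) - 678*I) ≈ -19310.0 - 7.391e-5*I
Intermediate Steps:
z(P) = 1/(P + sqrt(-1831 + P))
(1132592 + z(678)) - 1151902 = (1132592 + 1/(678 + sqrt(-1831 + 678))) - 1151902 = (1132592 + 1/(678 + sqrt(-1153))) - 1151902 = (1132592 + 1/(678 + I*sqrt(1153))) - 1151902 = -19310 + 1/(678 + I*sqrt(1153))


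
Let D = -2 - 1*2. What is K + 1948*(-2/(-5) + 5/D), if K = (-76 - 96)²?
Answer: 139641/5 ≈ 27928.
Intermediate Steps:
D = -4 (D = -2 - 2 = -4)
K = 29584 (K = (-172)² = 29584)
K + 1948*(-2/(-5) + 5/D) = 29584 + 1948*(-2/(-5) + 5/(-4)) = 29584 + 1948*(-2*(-⅕) + 5*(-¼)) = 29584 + 1948*(⅖ - 5/4) = 29584 + 1948*(-17/20) = 29584 - 8279/5 = 139641/5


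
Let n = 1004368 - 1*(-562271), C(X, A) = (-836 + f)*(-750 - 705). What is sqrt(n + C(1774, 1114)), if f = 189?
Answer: 2*sqrt(627006) ≈ 1583.7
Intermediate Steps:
C(X, A) = 941385 (C(X, A) = (-836 + 189)*(-750 - 705) = -647*(-1455) = 941385)
n = 1566639 (n = 1004368 + 562271 = 1566639)
sqrt(n + C(1774, 1114)) = sqrt(1566639 + 941385) = sqrt(2508024) = 2*sqrt(627006)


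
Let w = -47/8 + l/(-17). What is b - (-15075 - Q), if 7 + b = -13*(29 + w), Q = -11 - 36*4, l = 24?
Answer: 1989779/136 ≈ 14631.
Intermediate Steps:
Q = -155 (Q = -11 - 144 = -155)
w = -991/136 (w = -47/8 + 24/(-17) = -47*⅛ + 24*(-1/17) = -47/8 - 24/17 = -991/136 ≈ -7.2868)
b = -39341/136 (b = -7 - 13*(29 - 991/136) = -7 - 13*2953/136 = -7 - 38389/136 = -39341/136 ≈ -289.27)
b - (-15075 - Q) = -39341/136 - (-15075 - 1*(-155)) = -39341/136 - (-15075 + 155) = -39341/136 - 1*(-14920) = -39341/136 + 14920 = 1989779/136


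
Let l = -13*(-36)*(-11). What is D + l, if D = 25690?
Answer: 20542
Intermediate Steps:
l = -5148 (l = 468*(-11) = -5148)
D + l = 25690 - 5148 = 20542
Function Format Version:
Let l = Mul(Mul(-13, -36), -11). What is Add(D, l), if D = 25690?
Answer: 20542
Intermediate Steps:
l = -5148 (l = Mul(468, -11) = -5148)
Add(D, l) = Add(25690, -5148) = 20542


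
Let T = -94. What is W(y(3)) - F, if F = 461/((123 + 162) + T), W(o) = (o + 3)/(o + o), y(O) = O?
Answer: -270/191 ≈ -1.4136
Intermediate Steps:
W(o) = (3 + o)/(2*o) (W(o) = (3 + o)/((2*o)) = (3 + o)*(1/(2*o)) = (3 + o)/(2*o))
F = 461/191 (F = 461/((123 + 162) - 94) = 461/(285 - 94) = 461/191 ≈ 2.4136)
W(y(3)) - F = (½)*(3 + 3)/3 - 1*461/191 = (½)*(⅓)*6 - 461/191 = 1 - 461/191 = -270/191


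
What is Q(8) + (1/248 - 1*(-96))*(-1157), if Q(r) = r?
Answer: -27545029/248 ≈ -1.1107e+5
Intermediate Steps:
Q(8) + (1/248 - 1*(-96))*(-1157) = 8 + (1/248 - 1*(-96))*(-1157) = 8 + (1/248 + 96)*(-1157) = 8 + (23809/248)*(-1157) = 8 - 27547013/248 = -27545029/248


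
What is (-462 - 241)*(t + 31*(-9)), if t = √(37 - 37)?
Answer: 196137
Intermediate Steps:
t = 0 (t = √0 = 0)
(-462 - 241)*(t + 31*(-9)) = (-462 - 241)*(0 + 31*(-9)) = -703*(0 - 279) = -703*(-279) = 196137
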